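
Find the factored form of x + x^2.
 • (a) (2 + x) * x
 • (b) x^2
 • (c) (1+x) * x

We need to factor x + x^2.
The factored form is (1+x) * x.
c) (1+x) * x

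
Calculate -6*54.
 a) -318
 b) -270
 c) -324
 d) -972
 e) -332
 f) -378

-6 * 54 = -324
c) -324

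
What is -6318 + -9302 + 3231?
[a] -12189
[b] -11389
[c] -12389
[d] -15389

First: -6318 + -9302 = -15620
Then: -15620 + 3231 = -12389
c) -12389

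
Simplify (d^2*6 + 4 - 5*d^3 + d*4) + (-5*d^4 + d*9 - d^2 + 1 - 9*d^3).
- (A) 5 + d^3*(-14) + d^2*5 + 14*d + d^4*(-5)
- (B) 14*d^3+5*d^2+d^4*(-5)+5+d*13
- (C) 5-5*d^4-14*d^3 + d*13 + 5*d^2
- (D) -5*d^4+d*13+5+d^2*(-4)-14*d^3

Adding the polynomials and combining like terms:
(d^2*6 + 4 - 5*d^3 + d*4) + (-5*d^4 + d*9 - d^2 + 1 - 9*d^3)
= 5-5*d^4-14*d^3 + d*13 + 5*d^2
C) 5-5*d^4-14*d^3 + d*13 + 5*d^2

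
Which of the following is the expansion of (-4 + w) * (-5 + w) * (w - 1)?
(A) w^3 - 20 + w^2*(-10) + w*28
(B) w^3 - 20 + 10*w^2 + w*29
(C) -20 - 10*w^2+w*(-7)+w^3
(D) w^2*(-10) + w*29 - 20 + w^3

Expanding (-4 + w) * (-5 + w) * (w - 1):
= w^2*(-10) + w*29 - 20 + w^3
D) w^2*(-10) + w*29 - 20 + w^3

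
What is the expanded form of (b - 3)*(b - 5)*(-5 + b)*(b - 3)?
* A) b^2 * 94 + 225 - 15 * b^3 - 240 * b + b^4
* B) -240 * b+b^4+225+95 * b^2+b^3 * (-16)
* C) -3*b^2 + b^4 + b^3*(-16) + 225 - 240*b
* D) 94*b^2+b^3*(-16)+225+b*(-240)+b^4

Expanding (b - 3)*(b - 5)*(-5 + b)*(b - 3):
= 94*b^2+b^3*(-16)+225+b*(-240)+b^4
D) 94*b^2+b^3*(-16)+225+b*(-240)+b^4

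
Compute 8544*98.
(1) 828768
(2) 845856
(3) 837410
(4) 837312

8544 * 98 = 837312
4) 837312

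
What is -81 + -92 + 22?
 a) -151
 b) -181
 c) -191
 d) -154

First: -81 + -92 = -173
Then: -173 + 22 = -151
a) -151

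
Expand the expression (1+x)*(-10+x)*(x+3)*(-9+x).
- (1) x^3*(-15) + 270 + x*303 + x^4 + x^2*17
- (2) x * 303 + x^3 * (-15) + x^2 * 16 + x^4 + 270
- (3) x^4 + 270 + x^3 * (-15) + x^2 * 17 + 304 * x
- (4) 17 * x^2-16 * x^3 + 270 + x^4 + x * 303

Expanding (1+x)*(-10+x)*(x+3)*(-9+x):
= x^3*(-15) + 270 + x*303 + x^4 + x^2*17
1) x^3*(-15) + 270 + x*303 + x^4 + x^2*17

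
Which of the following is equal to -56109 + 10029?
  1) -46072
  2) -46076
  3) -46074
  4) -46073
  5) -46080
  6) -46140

-56109 + 10029 = -46080
5) -46080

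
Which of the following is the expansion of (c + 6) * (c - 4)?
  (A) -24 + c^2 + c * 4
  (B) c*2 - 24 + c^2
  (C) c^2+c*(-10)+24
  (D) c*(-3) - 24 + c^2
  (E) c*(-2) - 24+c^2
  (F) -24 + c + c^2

Expanding (c + 6) * (c - 4):
= c*2 - 24 + c^2
B) c*2 - 24 + c^2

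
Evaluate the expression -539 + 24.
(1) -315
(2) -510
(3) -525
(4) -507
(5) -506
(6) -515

-539 + 24 = -515
6) -515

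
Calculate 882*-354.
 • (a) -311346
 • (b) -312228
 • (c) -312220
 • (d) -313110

882 * -354 = -312228
b) -312228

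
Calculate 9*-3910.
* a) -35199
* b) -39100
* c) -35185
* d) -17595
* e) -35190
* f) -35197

9 * -3910 = -35190
e) -35190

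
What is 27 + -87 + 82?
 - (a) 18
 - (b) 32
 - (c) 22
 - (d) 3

First: 27 + -87 = -60
Then: -60 + 82 = 22
c) 22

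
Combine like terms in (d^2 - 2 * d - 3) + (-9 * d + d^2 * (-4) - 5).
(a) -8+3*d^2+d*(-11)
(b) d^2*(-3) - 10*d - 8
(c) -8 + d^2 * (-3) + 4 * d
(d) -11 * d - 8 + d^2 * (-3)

Adding the polynomials and combining like terms:
(d^2 - 2*d - 3) + (-9*d + d^2*(-4) - 5)
= -11 * d - 8 + d^2 * (-3)
d) -11 * d - 8 + d^2 * (-3)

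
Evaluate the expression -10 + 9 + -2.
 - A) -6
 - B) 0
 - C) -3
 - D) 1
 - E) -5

First: -10 + 9 = -1
Then: -1 + -2 = -3
C) -3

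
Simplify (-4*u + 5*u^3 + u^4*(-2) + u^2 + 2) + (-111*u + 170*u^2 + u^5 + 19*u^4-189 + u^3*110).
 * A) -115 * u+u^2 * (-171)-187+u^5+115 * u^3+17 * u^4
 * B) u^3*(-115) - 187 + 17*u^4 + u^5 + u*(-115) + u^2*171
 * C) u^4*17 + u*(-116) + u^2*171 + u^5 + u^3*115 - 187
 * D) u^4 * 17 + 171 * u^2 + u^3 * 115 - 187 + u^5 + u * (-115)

Adding the polynomials and combining like terms:
(-4*u + 5*u^3 + u^4*(-2) + u^2 + 2) + (-111*u + 170*u^2 + u^5 + 19*u^4 - 189 + u^3*110)
= u^4 * 17 + 171 * u^2 + u^3 * 115 - 187 + u^5 + u * (-115)
D) u^4 * 17 + 171 * u^2 + u^3 * 115 - 187 + u^5 + u * (-115)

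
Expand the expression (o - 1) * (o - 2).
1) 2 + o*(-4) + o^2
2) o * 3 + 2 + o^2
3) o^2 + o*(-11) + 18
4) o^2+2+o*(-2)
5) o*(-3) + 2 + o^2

Expanding (o - 1) * (o - 2):
= o*(-3) + 2 + o^2
5) o*(-3) + 2 + o^2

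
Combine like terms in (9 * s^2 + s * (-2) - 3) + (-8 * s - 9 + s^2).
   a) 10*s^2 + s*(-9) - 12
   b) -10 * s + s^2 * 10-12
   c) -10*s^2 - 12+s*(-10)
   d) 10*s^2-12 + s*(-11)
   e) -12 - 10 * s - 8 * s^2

Adding the polynomials and combining like terms:
(9*s^2 + s*(-2) - 3) + (-8*s - 9 + s^2)
= -10 * s + s^2 * 10-12
b) -10 * s + s^2 * 10-12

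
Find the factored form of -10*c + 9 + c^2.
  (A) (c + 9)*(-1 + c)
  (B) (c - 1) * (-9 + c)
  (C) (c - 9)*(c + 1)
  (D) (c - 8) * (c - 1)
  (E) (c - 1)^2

We need to factor -10*c + 9 + c^2.
The factored form is (c - 1) * (-9 + c).
B) (c - 1) * (-9 + c)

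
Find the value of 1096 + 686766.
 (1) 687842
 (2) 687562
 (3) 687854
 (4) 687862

1096 + 686766 = 687862
4) 687862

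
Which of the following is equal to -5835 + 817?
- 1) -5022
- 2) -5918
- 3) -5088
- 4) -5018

-5835 + 817 = -5018
4) -5018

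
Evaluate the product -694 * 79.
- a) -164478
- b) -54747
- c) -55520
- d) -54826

-694 * 79 = -54826
d) -54826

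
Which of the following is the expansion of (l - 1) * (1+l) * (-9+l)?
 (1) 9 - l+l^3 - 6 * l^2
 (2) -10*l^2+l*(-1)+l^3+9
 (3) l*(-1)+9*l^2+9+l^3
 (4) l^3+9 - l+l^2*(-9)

Expanding (l - 1) * (1+l) * (-9+l):
= l^3+9 - l+l^2*(-9)
4) l^3+9 - l+l^2*(-9)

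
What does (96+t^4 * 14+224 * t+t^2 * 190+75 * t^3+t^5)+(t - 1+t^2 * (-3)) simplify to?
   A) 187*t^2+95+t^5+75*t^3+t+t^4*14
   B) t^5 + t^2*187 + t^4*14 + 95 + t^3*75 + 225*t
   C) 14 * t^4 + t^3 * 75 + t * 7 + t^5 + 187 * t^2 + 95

Adding the polynomials and combining like terms:
(96 + t^4*14 + 224*t + t^2*190 + 75*t^3 + t^5) + (t - 1 + t^2*(-3))
= t^5 + t^2*187 + t^4*14 + 95 + t^3*75 + 225*t
B) t^5 + t^2*187 + t^4*14 + 95 + t^3*75 + 225*t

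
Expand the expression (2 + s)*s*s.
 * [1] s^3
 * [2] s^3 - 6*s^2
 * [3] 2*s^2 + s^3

Expanding (2 + s)*s*s:
= 2*s^2 + s^3
3) 2*s^2 + s^3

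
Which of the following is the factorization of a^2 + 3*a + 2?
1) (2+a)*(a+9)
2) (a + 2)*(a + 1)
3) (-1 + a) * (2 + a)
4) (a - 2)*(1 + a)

We need to factor a^2 + 3*a + 2.
The factored form is (a + 2)*(a + 1).
2) (a + 2)*(a + 1)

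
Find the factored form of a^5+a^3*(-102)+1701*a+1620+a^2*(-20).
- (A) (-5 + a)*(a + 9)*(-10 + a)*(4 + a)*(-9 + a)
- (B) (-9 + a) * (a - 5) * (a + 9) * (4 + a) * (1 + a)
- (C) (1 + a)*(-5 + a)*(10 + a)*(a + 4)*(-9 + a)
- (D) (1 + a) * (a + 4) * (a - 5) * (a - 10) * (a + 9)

We need to factor a^5+a^3*(-102)+1701*a+1620+a^2*(-20).
The factored form is (-9 + a) * (a - 5) * (a + 9) * (4 + a) * (1 + a).
B) (-9 + a) * (a - 5) * (a + 9) * (4 + a) * (1 + a)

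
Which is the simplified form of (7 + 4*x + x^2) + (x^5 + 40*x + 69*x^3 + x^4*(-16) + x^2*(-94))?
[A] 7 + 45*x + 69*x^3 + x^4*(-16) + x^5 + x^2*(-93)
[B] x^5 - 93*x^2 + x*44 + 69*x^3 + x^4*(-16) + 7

Adding the polynomials and combining like terms:
(7 + 4*x + x^2) + (x^5 + 40*x + 69*x^3 + x^4*(-16) + x^2*(-94))
= x^5 - 93*x^2 + x*44 + 69*x^3 + x^4*(-16) + 7
B) x^5 - 93*x^2 + x*44 + 69*x^3 + x^4*(-16) + 7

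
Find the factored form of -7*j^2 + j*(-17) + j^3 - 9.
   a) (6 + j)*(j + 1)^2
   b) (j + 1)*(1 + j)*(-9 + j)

We need to factor -7*j^2 + j*(-17) + j^3 - 9.
The factored form is (j + 1)*(1 + j)*(-9 + j).
b) (j + 1)*(1 + j)*(-9 + j)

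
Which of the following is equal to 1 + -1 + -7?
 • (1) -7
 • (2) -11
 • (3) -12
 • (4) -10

First: 1 + -1 = 0
Then: 0 + -7 = -7
1) -7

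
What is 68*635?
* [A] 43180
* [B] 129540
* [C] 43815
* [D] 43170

68 * 635 = 43180
A) 43180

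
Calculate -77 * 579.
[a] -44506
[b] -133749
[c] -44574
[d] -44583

-77 * 579 = -44583
d) -44583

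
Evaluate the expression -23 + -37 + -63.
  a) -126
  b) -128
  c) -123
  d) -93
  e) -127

First: -23 + -37 = -60
Then: -60 + -63 = -123
c) -123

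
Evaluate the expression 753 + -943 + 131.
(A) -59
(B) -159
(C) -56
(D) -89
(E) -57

First: 753 + -943 = -190
Then: -190 + 131 = -59
A) -59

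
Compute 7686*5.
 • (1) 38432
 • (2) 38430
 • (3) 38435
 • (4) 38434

7686 * 5 = 38430
2) 38430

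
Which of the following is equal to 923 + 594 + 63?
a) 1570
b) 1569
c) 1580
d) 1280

First: 923 + 594 = 1517
Then: 1517 + 63 = 1580
c) 1580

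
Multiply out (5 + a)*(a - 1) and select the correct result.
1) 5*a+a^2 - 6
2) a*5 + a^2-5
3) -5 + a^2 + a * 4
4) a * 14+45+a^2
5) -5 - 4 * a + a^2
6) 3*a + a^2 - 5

Expanding (5 + a)*(a - 1):
= -5 + a^2 + a * 4
3) -5 + a^2 + a * 4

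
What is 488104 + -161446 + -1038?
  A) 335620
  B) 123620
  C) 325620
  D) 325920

First: 488104 + -161446 = 326658
Then: 326658 + -1038 = 325620
C) 325620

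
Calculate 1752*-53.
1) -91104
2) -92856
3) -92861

1752 * -53 = -92856
2) -92856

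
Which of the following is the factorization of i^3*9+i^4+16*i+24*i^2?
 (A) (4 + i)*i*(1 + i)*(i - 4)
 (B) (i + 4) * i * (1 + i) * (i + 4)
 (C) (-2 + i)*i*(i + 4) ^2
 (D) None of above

We need to factor i^3*9+i^4+16*i+24*i^2.
The factored form is (i + 4) * i * (1 + i) * (i + 4).
B) (i + 4) * i * (1 + i) * (i + 4)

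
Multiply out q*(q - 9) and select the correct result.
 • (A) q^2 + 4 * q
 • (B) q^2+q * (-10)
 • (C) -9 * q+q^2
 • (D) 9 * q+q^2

Expanding q*(q - 9):
= -9 * q+q^2
C) -9 * q+q^2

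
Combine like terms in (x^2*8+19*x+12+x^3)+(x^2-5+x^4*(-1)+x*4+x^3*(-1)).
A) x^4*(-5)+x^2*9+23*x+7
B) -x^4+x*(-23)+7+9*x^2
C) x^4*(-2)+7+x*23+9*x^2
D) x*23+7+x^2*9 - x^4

Adding the polynomials and combining like terms:
(x^2*8 + 19*x + 12 + x^3) + (x^2 - 5 + x^4*(-1) + x*4 + x^3*(-1))
= x*23+7+x^2*9 - x^4
D) x*23+7+x^2*9 - x^4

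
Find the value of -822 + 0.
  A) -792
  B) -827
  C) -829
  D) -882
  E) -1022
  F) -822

-822 + 0 = -822
F) -822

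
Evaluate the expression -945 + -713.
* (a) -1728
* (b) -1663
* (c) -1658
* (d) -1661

-945 + -713 = -1658
c) -1658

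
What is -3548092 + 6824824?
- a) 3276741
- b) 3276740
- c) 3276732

-3548092 + 6824824 = 3276732
c) 3276732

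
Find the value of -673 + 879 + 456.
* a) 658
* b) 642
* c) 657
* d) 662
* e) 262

First: -673 + 879 = 206
Then: 206 + 456 = 662
d) 662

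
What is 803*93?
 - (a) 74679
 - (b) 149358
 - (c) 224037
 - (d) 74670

803 * 93 = 74679
a) 74679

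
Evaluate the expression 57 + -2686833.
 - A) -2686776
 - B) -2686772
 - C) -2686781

57 + -2686833 = -2686776
A) -2686776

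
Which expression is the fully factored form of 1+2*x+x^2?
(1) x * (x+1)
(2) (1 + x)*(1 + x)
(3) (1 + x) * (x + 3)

We need to factor 1+2*x+x^2.
The factored form is (1 + x)*(1 + x).
2) (1 + x)*(1 + x)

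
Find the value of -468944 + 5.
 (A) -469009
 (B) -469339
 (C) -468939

-468944 + 5 = -468939
C) -468939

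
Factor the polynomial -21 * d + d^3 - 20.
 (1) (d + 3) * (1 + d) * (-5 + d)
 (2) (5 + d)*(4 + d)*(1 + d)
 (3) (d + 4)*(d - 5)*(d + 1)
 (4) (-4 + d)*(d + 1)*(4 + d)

We need to factor -21 * d + d^3 - 20.
The factored form is (d + 4)*(d - 5)*(d + 1).
3) (d + 4)*(d - 5)*(d + 1)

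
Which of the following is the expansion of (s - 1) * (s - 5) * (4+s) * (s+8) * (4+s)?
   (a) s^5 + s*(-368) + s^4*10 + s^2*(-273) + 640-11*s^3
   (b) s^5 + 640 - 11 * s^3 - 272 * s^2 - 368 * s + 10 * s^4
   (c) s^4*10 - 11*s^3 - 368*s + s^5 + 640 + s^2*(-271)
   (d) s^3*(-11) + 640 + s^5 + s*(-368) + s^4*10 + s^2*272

Expanding (s - 1) * (s - 5) * (4+s) * (s+8) * (4+s):
= s^5 + 640 - 11 * s^3 - 272 * s^2 - 368 * s + 10 * s^4
b) s^5 + 640 - 11 * s^3 - 272 * s^2 - 368 * s + 10 * s^4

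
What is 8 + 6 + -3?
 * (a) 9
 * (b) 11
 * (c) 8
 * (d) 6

First: 8 + 6 = 14
Then: 14 + -3 = 11
b) 11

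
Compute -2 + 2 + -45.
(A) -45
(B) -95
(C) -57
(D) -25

First: -2 + 2 = 0
Then: 0 + -45 = -45
A) -45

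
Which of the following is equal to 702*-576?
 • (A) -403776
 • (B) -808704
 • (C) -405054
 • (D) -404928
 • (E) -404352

702 * -576 = -404352
E) -404352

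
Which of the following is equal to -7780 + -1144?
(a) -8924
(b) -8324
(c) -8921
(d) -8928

-7780 + -1144 = -8924
a) -8924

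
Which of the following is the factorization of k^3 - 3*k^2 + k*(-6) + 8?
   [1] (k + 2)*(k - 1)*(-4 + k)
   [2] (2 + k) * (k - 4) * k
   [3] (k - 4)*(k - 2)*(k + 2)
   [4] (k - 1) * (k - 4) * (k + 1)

We need to factor k^3 - 3*k^2 + k*(-6) + 8.
The factored form is (k + 2)*(k - 1)*(-4 + k).
1) (k + 2)*(k - 1)*(-4 + k)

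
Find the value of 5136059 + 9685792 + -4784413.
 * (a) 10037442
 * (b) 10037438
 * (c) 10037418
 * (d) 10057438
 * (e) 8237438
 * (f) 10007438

First: 5136059 + 9685792 = 14821851
Then: 14821851 + -4784413 = 10037438
b) 10037438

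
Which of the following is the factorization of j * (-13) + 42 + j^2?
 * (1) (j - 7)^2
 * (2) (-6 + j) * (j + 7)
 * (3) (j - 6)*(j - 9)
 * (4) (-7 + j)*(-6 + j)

We need to factor j * (-13) + 42 + j^2.
The factored form is (-7 + j)*(-6 + j).
4) (-7 + j)*(-6 + j)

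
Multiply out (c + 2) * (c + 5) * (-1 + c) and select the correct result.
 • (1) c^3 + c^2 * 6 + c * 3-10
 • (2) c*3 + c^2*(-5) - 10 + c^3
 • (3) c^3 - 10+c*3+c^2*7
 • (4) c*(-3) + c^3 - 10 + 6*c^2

Expanding (c + 2) * (c + 5) * (-1 + c):
= c^3 + c^2 * 6 + c * 3-10
1) c^3 + c^2 * 6 + c * 3-10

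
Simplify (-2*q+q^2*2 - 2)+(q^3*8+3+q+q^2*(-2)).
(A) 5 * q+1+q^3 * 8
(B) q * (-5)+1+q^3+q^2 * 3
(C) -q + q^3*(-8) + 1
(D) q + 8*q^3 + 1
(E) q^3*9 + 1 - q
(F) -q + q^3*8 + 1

Adding the polynomials and combining like terms:
(-2*q + q^2*2 - 2) + (q^3*8 + 3 + q + q^2*(-2))
= -q + q^3*8 + 1
F) -q + q^3*8 + 1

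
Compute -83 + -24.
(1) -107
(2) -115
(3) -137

-83 + -24 = -107
1) -107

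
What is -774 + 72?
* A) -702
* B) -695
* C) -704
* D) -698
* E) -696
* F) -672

-774 + 72 = -702
A) -702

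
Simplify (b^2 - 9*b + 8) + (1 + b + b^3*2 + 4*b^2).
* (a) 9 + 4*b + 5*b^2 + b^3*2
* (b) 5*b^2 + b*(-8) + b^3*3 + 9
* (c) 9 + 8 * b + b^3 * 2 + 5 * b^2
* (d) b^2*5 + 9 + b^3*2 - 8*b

Adding the polynomials and combining like terms:
(b^2 - 9*b + 8) + (1 + b + b^3*2 + 4*b^2)
= b^2*5 + 9 + b^3*2 - 8*b
d) b^2*5 + 9 + b^3*2 - 8*b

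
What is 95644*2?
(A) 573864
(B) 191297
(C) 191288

95644 * 2 = 191288
C) 191288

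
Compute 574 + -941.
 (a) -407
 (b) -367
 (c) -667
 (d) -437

574 + -941 = -367
b) -367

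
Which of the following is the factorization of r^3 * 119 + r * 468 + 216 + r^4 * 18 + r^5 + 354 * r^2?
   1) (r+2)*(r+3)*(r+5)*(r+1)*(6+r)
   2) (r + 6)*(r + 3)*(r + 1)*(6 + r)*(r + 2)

We need to factor r^3 * 119 + r * 468 + 216 + r^4 * 18 + r^5 + 354 * r^2.
The factored form is (r + 6)*(r + 3)*(r + 1)*(6 + r)*(r + 2).
2) (r + 6)*(r + 3)*(r + 1)*(6 + r)*(r + 2)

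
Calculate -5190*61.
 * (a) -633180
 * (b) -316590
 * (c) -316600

-5190 * 61 = -316590
b) -316590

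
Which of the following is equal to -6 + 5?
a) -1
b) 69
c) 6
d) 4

-6 + 5 = -1
a) -1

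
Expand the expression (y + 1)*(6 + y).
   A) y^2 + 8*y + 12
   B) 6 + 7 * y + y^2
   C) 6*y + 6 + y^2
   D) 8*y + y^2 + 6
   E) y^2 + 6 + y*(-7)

Expanding (y + 1)*(6 + y):
= 6 + 7 * y + y^2
B) 6 + 7 * y + y^2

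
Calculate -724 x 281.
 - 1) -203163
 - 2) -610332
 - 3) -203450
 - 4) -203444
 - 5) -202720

-724 * 281 = -203444
4) -203444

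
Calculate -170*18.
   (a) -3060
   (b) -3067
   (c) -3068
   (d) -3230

-170 * 18 = -3060
a) -3060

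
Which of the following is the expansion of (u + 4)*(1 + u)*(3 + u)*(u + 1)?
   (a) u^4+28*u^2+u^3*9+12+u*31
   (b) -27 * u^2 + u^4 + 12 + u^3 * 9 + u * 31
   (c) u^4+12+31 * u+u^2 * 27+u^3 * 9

Expanding (u + 4)*(1 + u)*(3 + u)*(u + 1):
= u^4+12+31 * u+u^2 * 27+u^3 * 9
c) u^4+12+31 * u+u^2 * 27+u^3 * 9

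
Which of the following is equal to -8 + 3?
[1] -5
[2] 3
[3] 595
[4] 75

-8 + 3 = -5
1) -5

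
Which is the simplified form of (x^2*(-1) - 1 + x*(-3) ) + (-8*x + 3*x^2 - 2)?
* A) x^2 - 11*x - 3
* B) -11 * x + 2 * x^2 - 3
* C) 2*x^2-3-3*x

Adding the polynomials and combining like terms:
(x^2*(-1) - 1 + x*(-3)) + (-8*x + 3*x^2 - 2)
= -11 * x + 2 * x^2 - 3
B) -11 * x + 2 * x^2 - 3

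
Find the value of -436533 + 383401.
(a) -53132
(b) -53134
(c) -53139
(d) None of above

-436533 + 383401 = -53132
a) -53132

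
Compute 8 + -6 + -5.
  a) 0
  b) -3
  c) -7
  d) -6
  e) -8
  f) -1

First: 8 + -6 = 2
Then: 2 + -5 = -3
b) -3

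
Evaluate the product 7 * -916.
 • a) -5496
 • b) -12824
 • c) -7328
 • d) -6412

7 * -916 = -6412
d) -6412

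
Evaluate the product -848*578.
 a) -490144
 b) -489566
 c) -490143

-848 * 578 = -490144
a) -490144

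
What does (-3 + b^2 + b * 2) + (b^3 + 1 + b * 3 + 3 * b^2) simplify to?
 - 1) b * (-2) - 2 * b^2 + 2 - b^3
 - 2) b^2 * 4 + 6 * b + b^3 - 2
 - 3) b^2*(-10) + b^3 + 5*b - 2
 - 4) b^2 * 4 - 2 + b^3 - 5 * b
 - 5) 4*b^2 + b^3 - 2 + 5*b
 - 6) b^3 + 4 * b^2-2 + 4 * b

Adding the polynomials and combining like terms:
(-3 + b^2 + b*2) + (b^3 + 1 + b*3 + 3*b^2)
= 4*b^2 + b^3 - 2 + 5*b
5) 4*b^2 + b^3 - 2 + 5*b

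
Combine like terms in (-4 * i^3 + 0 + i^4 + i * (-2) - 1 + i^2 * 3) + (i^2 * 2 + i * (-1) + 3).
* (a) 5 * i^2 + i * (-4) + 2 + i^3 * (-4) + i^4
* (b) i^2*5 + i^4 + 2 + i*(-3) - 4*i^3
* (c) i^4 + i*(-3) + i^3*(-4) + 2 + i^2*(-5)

Adding the polynomials and combining like terms:
(-4*i^3 + 0 + i^4 + i*(-2) - 1 + i^2*3) + (i^2*2 + i*(-1) + 3)
= i^2*5 + i^4 + 2 + i*(-3) - 4*i^3
b) i^2*5 + i^4 + 2 + i*(-3) - 4*i^3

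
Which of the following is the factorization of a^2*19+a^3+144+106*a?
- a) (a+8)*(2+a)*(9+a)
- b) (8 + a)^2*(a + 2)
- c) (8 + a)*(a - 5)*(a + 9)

We need to factor a^2*19+a^3+144+106*a.
The factored form is (a+8)*(2+a)*(9+a).
a) (a+8)*(2+a)*(9+a)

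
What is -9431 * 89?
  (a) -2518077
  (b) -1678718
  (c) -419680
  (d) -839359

-9431 * 89 = -839359
d) -839359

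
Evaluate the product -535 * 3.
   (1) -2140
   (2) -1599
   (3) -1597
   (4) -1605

-535 * 3 = -1605
4) -1605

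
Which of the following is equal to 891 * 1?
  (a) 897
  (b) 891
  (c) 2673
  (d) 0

891 * 1 = 891
b) 891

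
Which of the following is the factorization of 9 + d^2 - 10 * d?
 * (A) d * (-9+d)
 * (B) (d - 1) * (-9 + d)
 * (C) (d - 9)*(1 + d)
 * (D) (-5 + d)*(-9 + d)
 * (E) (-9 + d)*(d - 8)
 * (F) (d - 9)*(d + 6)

We need to factor 9 + d^2 - 10 * d.
The factored form is (d - 1) * (-9 + d).
B) (d - 1) * (-9 + d)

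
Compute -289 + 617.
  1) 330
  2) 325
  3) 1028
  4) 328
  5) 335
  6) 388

-289 + 617 = 328
4) 328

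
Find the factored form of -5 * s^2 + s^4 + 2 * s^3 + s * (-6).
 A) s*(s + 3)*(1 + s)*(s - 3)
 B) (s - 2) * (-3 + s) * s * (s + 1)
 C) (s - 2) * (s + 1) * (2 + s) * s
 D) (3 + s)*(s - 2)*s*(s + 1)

We need to factor -5 * s^2 + s^4 + 2 * s^3 + s * (-6).
The factored form is (3 + s)*(s - 2)*s*(s + 1).
D) (3 + s)*(s - 2)*s*(s + 1)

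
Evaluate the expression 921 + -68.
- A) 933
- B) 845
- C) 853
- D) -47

921 + -68 = 853
C) 853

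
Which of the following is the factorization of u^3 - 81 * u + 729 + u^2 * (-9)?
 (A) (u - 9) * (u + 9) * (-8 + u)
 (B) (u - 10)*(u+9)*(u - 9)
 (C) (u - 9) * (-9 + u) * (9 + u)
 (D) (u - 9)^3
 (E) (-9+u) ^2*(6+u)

We need to factor u^3 - 81 * u + 729 + u^2 * (-9).
The factored form is (u - 9) * (-9 + u) * (9 + u).
C) (u - 9) * (-9 + u) * (9 + u)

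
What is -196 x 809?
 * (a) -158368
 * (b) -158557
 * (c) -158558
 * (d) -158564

-196 * 809 = -158564
d) -158564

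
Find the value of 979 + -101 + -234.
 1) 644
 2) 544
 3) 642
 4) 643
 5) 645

First: 979 + -101 = 878
Then: 878 + -234 = 644
1) 644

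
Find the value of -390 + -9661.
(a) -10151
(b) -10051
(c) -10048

-390 + -9661 = -10051
b) -10051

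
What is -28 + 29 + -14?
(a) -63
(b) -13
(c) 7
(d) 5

First: -28 + 29 = 1
Then: 1 + -14 = -13
b) -13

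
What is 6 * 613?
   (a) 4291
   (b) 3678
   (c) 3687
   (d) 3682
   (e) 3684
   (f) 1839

6 * 613 = 3678
b) 3678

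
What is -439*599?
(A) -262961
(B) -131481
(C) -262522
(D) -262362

-439 * 599 = -262961
A) -262961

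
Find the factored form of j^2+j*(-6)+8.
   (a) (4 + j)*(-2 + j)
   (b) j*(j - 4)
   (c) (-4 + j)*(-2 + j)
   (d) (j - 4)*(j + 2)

We need to factor j^2+j*(-6)+8.
The factored form is (-4 + j)*(-2 + j).
c) (-4 + j)*(-2 + j)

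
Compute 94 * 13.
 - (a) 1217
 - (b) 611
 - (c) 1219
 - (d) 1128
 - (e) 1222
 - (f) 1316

94 * 13 = 1222
e) 1222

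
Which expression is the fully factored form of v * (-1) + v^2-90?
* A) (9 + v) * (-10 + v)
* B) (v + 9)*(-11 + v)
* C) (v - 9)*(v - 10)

We need to factor v * (-1) + v^2-90.
The factored form is (9 + v) * (-10 + v).
A) (9 + v) * (-10 + v)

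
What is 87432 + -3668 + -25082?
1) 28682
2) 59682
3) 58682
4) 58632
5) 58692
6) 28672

First: 87432 + -3668 = 83764
Then: 83764 + -25082 = 58682
3) 58682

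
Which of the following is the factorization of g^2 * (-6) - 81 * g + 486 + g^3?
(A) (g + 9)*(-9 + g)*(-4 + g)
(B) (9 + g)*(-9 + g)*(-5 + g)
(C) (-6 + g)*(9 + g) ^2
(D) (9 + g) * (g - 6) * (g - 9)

We need to factor g^2 * (-6) - 81 * g + 486 + g^3.
The factored form is (9 + g) * (g - 6) * (g - 9).
D) (9 + g) * (g - 6) * (g - 9)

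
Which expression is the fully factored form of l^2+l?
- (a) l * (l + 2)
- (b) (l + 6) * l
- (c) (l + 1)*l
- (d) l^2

We need to factor l^2+l.
The factored form is (l + 1)*l.
c) (l + 1)*l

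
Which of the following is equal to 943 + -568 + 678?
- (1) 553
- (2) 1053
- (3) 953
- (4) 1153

First: 943 + -568 = 375
Then: 375 + 678 = 1053
2) 1053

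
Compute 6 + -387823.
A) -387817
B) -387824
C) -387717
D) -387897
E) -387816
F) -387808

6 + -387823 = -387817
A) -387817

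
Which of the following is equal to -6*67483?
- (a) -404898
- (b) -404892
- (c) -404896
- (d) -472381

-6 * 67483 = -404898
a) -404898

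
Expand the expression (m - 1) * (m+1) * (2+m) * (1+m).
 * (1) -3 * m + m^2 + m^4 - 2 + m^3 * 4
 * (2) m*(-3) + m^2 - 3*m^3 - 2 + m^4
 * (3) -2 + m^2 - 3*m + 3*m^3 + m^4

Expanding (m - 1) * (m+1) * (2+m) * (1+m):
= -2 + m^2 - 3*m + 3*m^3 + m^4
3) -2 + m^2 - 3*m + 3*m^3 + m^4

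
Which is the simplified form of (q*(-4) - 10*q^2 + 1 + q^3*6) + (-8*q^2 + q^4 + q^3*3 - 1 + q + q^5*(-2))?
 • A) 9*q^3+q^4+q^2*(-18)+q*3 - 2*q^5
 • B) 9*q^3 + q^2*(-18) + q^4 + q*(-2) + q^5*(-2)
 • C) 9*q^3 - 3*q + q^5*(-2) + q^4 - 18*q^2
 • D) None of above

Adding the polynomials and combining like terms:
(q*(-4) - 10*q^2 + 1 + q^3*6) + (-8*q^2 + q^4 + q^3*3 - 1 + q + q^5*(-2))
= 9*q^3 - 3*q + q^5*(-2) + q^4 - 18*q^2
C) 9*q^3 - 3*q + q^5*(-2) + q^4 - 18*q^2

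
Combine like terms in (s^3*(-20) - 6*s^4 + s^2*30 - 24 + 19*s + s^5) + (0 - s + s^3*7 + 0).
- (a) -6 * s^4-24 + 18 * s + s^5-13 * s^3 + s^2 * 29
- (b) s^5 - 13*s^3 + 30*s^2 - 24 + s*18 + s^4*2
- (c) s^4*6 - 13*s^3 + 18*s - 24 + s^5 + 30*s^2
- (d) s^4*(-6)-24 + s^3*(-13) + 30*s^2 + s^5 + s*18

Adding the polynomials and combining like terms:
(s^3*(-20) - 6*s^4 + s^2*30 - 24 + 19*s + s^5) + (0 - s + s^3*7 + 0)
= s^4*(-6)-24 + s^3*(-13) + 30*s^2 + s^5 + s*18
d) s^4*(-6)-24 + s^3*(-13) + 30*s^2 + s^5 + s*18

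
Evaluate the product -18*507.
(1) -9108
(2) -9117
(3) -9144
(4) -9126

-18 * 507 = -9126
4) -9126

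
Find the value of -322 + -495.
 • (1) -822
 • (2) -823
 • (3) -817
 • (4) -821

-322 + -495 = -817
3) -817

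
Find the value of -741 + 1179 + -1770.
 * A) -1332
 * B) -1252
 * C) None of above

First: -741 + 1179 = 438
Then: 438 + -1770 = -1332
A) -1332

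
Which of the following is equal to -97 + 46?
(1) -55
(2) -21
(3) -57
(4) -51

-97 + 46 = -51
4) -51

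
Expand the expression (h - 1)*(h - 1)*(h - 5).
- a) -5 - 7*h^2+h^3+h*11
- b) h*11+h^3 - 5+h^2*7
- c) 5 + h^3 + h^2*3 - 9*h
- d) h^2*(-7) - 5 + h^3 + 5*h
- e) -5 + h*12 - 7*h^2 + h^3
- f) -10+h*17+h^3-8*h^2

Expanding (h - 1)*(h - 1)*(h - 5):
= -5 - 7*h^2+h^3+h*11
a) -5 - 7*h^2+h^3+h*11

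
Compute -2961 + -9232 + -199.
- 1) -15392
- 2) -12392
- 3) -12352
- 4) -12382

First: -2961 + -9232 = -12193
Then: -12193 + -199 = -12392
2) -12392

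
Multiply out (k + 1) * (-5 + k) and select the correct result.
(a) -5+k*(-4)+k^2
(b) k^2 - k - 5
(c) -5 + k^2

Expanding (k + 1) * (-5 + k):
= -5+k*(-4)+k^2
a) -5+k*(-4)+k^2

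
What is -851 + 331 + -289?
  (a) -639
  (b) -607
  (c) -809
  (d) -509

First: -851 + 331 = -520
Then: -520 + -289 = -809
c) -809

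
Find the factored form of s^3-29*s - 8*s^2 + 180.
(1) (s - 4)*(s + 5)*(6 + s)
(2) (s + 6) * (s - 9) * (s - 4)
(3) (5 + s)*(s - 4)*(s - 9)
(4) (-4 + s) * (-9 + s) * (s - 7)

We need to factor s^3-29*s - 8*s^2 + 180.
The factored form is (5 + s)*(s - 4)*(s - 9).
3) (5 + s)*(s - 4)*(s - 9)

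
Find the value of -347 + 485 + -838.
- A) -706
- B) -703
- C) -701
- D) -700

First: -347 + 485 = 138
Then: 138 + -838 = -700
D) -700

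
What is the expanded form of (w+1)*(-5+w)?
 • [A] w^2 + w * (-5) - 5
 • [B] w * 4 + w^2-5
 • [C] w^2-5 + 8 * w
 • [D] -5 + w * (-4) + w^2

Expanding (w+1)*(-5+w):
= -5 + w * (-4) + w^2
D) -5 + w * (-4) + w^2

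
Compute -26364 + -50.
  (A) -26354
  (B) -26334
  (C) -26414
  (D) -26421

-26364 + -50 = -26414
C) -26414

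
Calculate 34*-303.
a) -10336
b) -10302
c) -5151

34 * -303 = -10302
b) -10302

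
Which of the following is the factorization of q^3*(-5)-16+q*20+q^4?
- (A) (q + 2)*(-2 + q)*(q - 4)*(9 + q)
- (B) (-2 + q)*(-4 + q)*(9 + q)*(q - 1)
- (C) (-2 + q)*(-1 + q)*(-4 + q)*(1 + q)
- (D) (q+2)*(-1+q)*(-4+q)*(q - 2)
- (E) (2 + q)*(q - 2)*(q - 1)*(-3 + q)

We need to factor q^3*(-5)-16+q*20+q^4.
The factored form is (q+2)*(-1+q)*(-4+q)*(q - 2).
D) (q+2)*(-1+q)*(-4+q)*(q - 2)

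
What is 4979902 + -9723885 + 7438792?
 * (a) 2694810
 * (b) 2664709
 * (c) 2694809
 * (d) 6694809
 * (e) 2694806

First: 4979902 + -9723885 = -4743983
Then: -4743983 + 7438792 = 2694809
c) 2694809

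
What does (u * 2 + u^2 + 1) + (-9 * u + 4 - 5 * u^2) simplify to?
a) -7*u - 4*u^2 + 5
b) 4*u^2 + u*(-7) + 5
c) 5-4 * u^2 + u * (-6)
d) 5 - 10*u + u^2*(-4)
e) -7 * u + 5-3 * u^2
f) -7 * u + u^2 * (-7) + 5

Adding the polynomials and combining like terms:
(u*2 + u^2 + 1) + (-9*u + 4 - 5*u^2)
= -7*u - 4*u^2 + 5
a) -7*u - 4*u^2 + 5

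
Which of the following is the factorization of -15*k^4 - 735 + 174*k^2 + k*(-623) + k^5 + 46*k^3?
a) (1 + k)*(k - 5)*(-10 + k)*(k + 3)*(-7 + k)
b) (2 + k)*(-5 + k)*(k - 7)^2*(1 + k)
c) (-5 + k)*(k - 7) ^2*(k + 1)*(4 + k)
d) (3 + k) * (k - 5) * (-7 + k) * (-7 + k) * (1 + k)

We need to factor -15*k^4 - 735 + 174*k^2 + k*(-623) + k^5 + 46*k^3.
The factored form is (3 + k) * (k - 5) * (-7 + k) * (-7 + k) * (1 + k).
d) (3 + k) * (k - 5) * (-7 + k) * (-7 + k) * (1 + k)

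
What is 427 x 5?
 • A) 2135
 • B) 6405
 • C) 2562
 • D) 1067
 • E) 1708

427 * 5 = 2135
A) 2135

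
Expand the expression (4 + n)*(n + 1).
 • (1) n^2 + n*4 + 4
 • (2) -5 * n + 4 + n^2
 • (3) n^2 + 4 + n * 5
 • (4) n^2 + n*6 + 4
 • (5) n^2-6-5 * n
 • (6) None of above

Expanding (4 + n)*(n + 1):
= n^2 + 4 + n * 5
3) n^2 + 4 + n * 5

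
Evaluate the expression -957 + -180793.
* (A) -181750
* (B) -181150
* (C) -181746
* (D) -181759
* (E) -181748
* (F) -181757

-957 + -180793 = -181750
A) -181750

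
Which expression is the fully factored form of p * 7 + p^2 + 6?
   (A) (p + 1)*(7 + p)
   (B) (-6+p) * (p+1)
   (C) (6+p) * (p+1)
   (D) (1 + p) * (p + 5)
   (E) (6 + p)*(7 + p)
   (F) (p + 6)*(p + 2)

We need to factor p * 7 + p^2 + 6.
The factored form is (6+p) * (p+1).
C) (6+p) * (p+1)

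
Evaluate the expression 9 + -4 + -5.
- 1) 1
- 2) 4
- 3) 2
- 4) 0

First: 9 + -4 = 5
Then: 5 + -5 = 0
4) 0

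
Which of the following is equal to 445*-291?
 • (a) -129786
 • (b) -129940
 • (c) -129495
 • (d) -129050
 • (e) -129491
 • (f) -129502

445 * -291 = -129495
c) -129495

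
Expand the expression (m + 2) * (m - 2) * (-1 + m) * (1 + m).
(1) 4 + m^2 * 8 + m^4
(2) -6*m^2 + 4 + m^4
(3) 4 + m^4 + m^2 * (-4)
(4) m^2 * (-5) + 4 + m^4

Expanding (m + 2) * (m - 2) * (-1 + m) * (1 + m):
= m^2 * (-5) + 4 + m^4
4) m^2 * (-5) + 4 + m^4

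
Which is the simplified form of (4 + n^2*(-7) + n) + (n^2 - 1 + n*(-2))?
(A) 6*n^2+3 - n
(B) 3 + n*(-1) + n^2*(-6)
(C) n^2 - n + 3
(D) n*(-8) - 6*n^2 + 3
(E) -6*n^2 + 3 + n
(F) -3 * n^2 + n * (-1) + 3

Adding the polynomials and combining like terms:
(4 + n^2*(-7) + n) + (n^2 - 1 + n*(-2))
= 3 + n*(-1) + n^2*(-6)
B) 3 + n*(-1) + n^2*(-6)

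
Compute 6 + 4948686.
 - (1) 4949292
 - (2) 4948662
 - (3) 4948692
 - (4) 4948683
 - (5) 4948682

6 + 4948686 = 4948692
3) 4948692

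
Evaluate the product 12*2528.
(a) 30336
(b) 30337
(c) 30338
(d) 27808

12 * 2528 = 30336
a) 30336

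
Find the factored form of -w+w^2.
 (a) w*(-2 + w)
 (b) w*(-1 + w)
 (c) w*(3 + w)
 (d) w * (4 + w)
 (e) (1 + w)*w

We need to factor -w+w^2.
The factored form is w*(-1 + w).
b) w*(-1 + w)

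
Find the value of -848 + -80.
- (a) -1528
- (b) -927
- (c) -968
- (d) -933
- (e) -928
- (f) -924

-848 + -80 = -928
e) -928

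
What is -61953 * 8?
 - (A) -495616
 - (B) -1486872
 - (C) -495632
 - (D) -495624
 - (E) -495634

-61953 * 8 = -495624
D) -495624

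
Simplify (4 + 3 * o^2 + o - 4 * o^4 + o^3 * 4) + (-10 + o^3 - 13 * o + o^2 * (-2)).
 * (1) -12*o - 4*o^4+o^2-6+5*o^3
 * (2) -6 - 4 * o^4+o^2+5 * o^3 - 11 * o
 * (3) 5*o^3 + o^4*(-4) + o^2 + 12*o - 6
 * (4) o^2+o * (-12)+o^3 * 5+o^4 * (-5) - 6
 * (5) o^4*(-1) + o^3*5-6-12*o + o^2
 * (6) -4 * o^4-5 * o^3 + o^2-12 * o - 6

Adding the polynomials and combining like terms:
(4 + 3*o^2 + o - 4*o^4 + o^3*4) + (-10 + o^3 - 13*o + o^2*(-2))
= -12*o - 4*o^4+o^2-6+5*o^3
1) -12*o - 4*o^4+o^2-6+5*o^3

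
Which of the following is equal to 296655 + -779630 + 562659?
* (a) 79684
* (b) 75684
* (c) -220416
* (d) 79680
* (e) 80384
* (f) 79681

First: 296655 + -779630 = -482975
Then: -482975 + 562659 = 79684
a) 79684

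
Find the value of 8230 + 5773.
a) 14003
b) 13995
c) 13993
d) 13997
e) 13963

8230 + 5773 = 14003
a) 14003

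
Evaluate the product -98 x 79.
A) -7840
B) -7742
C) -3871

-98 * 79 = -7742
B) -7742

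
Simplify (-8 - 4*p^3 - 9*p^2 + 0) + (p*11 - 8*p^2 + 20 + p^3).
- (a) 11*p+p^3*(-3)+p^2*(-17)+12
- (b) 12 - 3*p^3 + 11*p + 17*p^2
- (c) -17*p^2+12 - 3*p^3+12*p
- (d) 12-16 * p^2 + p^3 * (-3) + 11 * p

Adding the polynomials and combining like terms:
(-8 - 4*p^3 - 9*p^2 + 0) + (p*11 - 8*p^2 + 20 + p^3)
= 11*p+p^3*(-3)+p^2*(-17)+12
a) 11*p+p^3*(-3)+p^2*(-17)+12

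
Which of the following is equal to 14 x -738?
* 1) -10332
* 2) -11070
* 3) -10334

14 * -738 = -10332
1) -10332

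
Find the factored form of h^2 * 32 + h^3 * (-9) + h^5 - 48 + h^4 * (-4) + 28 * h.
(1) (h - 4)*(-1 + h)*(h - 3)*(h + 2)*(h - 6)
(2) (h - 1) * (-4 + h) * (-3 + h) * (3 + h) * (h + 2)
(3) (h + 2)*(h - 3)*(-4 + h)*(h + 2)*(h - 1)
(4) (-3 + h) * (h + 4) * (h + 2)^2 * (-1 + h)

We need to factor h^2 * 32 + h^3 * (-9) + h^5 - 48 + h^4 * (-4) + 28 * h.
The factored form is (h + 2)*(h - 3)*(-4 + h)*(h + 2)*(h - 1).
3) (h + 2)*(h - 3)*(-4 + h)*(h + 2)*(h - 1)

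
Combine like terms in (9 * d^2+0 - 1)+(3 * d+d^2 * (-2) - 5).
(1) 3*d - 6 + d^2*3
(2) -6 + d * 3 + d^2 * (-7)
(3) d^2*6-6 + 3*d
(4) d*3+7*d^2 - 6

Adding the polynomials and combining like terms:
(9*d^2 + 0 - 1) + (3*d + d^2*(-2) - 5)
= d*3+7*d^2 - 6
4) d*3+7*d^2 - 6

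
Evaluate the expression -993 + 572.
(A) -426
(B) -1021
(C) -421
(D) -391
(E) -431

-993 + 572 = -421
C) -421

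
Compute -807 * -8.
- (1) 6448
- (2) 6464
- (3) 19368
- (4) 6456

-807 * -8 = 6456
4) 6456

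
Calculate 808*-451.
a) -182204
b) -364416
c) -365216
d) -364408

808 * -451 = -364408
d) -364408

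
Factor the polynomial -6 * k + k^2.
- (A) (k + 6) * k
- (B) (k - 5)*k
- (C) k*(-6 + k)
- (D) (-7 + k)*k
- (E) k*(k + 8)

We need to factor -6 * k + k^2.
The factored form is k*(-6 + k).
C) k*(-6 + k)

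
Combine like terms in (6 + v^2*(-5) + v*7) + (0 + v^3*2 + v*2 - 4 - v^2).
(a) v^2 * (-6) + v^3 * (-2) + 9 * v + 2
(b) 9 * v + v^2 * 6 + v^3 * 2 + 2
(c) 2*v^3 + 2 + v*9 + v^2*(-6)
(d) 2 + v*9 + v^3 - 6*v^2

Adding the polynomials and combining like terms:
(6 + v^2*(-5) + v*7) + (0 + v^3*2 + v*2 - 4 - v^2)
= 2*v^3 + 2 + v*9 + v^2*(-6)
c) 2*v^3 + 2 + v*9 + v^2*(-6)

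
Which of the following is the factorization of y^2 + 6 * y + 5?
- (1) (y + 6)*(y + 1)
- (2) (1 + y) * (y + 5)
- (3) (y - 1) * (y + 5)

We need to factor y^2 + 6 * y + 5.
The factored form is (1 + y) * (y + 5).
2) (1 + y) * (y + 5)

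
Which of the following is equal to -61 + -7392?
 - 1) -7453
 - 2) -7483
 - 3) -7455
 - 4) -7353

-61 + -7392 = -7453
1) -7453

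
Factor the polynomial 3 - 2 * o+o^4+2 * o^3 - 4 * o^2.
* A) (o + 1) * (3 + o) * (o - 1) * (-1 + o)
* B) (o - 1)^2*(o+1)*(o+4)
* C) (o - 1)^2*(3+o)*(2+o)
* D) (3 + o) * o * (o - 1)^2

We need to factor 3 - 2 * o+o^4+2 * o^3 - 4 * o^2.
The factored form is (o + 1) * (3 + o) * (o - 1) * (-1 + o).
A) (o + 1) * (3 + o) * (o - 1) * (-1 + o)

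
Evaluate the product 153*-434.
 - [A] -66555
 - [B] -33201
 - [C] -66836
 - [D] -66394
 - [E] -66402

153 * -434 = -66402
E) -66402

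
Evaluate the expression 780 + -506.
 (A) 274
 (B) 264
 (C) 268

780 + -506 = 274
A) 274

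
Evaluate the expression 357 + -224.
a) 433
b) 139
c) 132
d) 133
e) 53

357 + -224 = 133
d) 133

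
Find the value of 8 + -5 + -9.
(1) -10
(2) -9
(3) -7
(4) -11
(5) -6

First: 8 + -5 = 3
Then: 3 + -9 = -6
5) -6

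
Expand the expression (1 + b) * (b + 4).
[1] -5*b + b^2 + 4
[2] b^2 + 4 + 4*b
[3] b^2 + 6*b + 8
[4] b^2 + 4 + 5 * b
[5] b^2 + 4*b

Expanding (1 + b) * (b + 4):
= b^2 + 4 + 5 * b
4) b^2 + 4 + 5 * b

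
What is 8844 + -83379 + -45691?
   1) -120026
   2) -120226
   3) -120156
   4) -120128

First: 8844 + -83379 = -74535
Then: -74535 + -45691 = -120226
2) -120226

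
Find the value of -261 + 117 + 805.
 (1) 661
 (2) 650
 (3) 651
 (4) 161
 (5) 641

First: -261 + 117 = -144
Then: -144 + 805 = 661
1) 661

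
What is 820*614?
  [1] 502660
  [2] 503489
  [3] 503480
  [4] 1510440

820 * 614 = 503480
3) 503480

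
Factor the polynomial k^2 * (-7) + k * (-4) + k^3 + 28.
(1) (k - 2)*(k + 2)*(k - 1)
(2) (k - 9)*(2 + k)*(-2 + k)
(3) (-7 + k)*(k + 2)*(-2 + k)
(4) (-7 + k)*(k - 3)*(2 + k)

We need to factor k^2 * (-7) + k * (-4) + k^3 + 28.
The factored form is (-7 + k)*(k + 2)*(-2 + k).
3) (-7 + k)*(k + 2)*(-2 + k)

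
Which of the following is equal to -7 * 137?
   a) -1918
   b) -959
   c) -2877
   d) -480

-7 * 137 = -959
b) -959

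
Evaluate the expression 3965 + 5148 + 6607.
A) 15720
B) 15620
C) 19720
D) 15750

First: 3965 + 5148 = 9113
Then: 9113 + 6607 = 15720
A) 15720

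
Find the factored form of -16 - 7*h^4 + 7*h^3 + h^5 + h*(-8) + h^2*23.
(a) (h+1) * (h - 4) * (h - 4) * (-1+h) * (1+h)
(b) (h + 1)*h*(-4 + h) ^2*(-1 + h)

We need to factor -16 - 7*h^4 + 7*h^3 + h^5 + h*(-8) + h^2*23.
The factored form is (h+1) * (h - 4) * (h - 4) * (-1+h) * (1+h).
a) (h+1) * (h - 4) * (h - 4) * (-1+h) * (1+h)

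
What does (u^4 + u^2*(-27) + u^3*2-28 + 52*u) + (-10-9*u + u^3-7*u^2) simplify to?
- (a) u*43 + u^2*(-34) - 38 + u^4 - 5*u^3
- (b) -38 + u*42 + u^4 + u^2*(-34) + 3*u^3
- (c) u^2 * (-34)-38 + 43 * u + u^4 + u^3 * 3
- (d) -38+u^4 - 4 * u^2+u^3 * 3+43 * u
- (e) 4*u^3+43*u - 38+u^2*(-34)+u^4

Adding the polynomials and combining like terms:
(u^4 + u^2*(-27) + u^3*2 - 28 + 52*u) + (-10 - 9*u + u^3 - 7*u^2)
= u^2 * (-34)-38 + 43 * u + u^4 + u^3 * 3
c) u^2 * (-34)-38 + 43 * u + u^4 + u^3 * 3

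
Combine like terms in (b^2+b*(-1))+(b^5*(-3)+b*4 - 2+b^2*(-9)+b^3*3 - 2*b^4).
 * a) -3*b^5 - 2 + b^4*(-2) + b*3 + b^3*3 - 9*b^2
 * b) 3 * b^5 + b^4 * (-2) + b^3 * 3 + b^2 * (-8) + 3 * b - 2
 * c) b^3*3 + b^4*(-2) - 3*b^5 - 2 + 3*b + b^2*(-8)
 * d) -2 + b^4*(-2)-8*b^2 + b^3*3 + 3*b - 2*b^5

Adding the polynomials and combining like terms:
(b^2 + b*(-1)) + (b^5*(-3) + b*4 - 2 + b^2*(-9) + b^3*3 - 2*b^4)
= b^3*3 + b^4*(-2) - 3*b^5 - 2 + 3*b + b^2*(-8)
c) b^3*3 + b^4*(-2) - 3*b^5 - 2 + 3*b + b^2*(-8)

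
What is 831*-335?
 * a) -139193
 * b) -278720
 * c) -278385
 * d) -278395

831 * -335 = -278385
c) -278385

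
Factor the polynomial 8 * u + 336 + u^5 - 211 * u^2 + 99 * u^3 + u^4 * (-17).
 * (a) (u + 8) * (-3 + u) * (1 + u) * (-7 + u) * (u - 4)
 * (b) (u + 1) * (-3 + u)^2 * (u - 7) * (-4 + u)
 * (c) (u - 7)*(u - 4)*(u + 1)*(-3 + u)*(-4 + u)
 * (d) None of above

We need to factor 8 * u + 336 + u^5 - 211 * u^2 + 99 * u^3 + u^4 * (-17).
The factored form is (u - 7)*(u - 4)*(u + 1)*(-3 + u)*(-4 + u).
c) (u - 7)*(u - 4)*(u + 1)*(-3 + u)*(-4 + u)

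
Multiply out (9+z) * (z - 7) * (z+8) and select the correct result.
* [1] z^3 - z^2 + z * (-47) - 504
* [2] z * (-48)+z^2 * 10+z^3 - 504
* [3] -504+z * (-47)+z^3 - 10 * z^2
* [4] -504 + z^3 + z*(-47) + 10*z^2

Expanding (9+z) * (z - 7) * (z+8):
= -504 + z^3 + z*(-47) + 10*z^2
4) -504 + z^3 + z*(-47) + 10*z^2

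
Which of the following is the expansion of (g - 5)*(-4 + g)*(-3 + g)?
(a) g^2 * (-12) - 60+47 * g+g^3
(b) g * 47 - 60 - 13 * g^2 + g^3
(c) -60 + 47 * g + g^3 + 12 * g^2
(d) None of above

Expanding (g - 5)*(-4 + g)*(-3 + g):
= g^2 * (-12) - 60+47 * g+g^3
a) g^2 * (-12) - 60+47 * g+g^3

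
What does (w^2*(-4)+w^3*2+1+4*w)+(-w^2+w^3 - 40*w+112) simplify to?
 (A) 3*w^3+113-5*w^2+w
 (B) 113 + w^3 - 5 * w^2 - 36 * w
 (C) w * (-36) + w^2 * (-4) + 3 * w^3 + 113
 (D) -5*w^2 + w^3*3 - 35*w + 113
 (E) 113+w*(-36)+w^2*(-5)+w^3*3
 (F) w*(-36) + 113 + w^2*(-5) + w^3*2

Adding the polynomials and combining like terms:
(w^2*(-4) + w^3*2 + 1 + 4*w) + (-w^2 + w^3 - 40*w + 112)
= 113+w*(-36)+w^2*(-5)+w^3*3
E) 113+w*(-36)+w^2*(-5)+w^3*3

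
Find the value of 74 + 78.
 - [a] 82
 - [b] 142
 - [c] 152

74 + 78 = 152
c) 152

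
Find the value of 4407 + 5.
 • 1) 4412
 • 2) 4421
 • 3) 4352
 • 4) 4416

4407 + 5 = 4412
1) 4412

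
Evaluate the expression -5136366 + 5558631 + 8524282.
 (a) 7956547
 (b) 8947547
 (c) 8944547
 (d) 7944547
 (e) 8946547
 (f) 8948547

First: -5136366 + 5558631 = 422265
Then: 422265 + 8524282 = 8946547
e) 8946547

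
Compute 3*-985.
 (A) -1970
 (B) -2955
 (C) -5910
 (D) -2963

3 * -985 = -2955
B) -2955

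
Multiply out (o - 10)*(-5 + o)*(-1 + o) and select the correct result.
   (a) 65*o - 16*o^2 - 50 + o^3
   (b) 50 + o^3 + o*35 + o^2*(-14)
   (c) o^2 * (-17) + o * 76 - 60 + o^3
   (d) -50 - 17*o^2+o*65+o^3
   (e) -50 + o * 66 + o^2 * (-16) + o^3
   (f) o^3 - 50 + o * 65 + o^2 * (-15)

Expanding (o - 10)*(-5 + o)*(-1 + o):
= 65*o - 16*o^2 - 50 + o^3
a) 65*o - 16*o^2 - 50 + o^3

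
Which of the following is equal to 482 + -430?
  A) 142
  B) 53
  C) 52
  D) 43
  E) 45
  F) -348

482 + -430 = 52
C) 52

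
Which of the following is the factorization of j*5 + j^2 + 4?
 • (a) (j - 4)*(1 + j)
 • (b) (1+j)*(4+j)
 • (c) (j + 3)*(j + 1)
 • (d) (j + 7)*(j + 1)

We need to factor j*5 + j^2 + 4.
The factored form is (1+j)*(4+j).
b) (1+j)*(4+j)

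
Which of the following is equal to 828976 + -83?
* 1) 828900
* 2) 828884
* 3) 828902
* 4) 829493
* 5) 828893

828976 + -83 = 828893
5) 828893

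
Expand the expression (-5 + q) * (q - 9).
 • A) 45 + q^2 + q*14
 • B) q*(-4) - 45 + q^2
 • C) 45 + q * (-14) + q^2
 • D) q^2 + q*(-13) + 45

Expanding (-5 + q) * (q - 9):
= 45 + q * (-14) + q^2
C) 45 + q * (-14) + q^2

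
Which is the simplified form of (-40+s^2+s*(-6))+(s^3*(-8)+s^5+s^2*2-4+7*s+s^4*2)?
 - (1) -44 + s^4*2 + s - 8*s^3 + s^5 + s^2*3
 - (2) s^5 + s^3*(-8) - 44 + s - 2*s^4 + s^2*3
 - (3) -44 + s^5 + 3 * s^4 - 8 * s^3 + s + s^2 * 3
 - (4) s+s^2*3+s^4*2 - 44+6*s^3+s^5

Adding the polynomials and combining like terms:
(-40 + s^2 + s*(-6)) + (s^3*(-8) + s^5 + s^2*2 - 4 + 7*s + s^4*2)
= -44 + s^4*2 + s - 8*s^3 + s^5 + s^2*3
1) -44 + s^4*2 + s - 8*s^3 + s^5 + s^2*3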